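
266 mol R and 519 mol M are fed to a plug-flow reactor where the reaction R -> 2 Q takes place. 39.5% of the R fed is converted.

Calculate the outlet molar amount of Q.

R reacted = 0.395 × 266 = 105.1 mol; ν_R = −1, so ξ = 105.1/1 = 105.1 mol.
Outlet amounts (n = n₀ + ν ξ):
  R: 266 − 1(105.1) = 160.9
  Q: 0 + 2(105.1) = 210.1
  M: 519 (inert)

210 mol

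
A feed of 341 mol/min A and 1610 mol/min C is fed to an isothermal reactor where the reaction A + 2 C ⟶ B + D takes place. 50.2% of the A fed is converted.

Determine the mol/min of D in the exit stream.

A reacted = 0.502 × 341 = 171.2 mol/min; ν_A = −1, so ξ = 171.2/1 = 171.2 mol/min.
Outlet amounts (n = n₀ + ν ξ):
  A: 341 − 1(171.2) = 169.8
  C: 1610 − 2(171.2) = 1268
  B: 0 + 1(171.2) = 171.2
  D: 0 + 1(171.2) = 171.2

171 mol/min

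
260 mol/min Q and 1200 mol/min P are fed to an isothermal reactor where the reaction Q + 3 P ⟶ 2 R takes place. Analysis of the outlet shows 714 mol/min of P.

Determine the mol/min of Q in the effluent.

98 mol/min

For P: n = n₀ − 3ξ → 714 = 1200 − 3ξ, giving ξ = 162 mol/min.
Outlet amounts (n = n₀ + ν ξ):
  Q: 260 − 1(162) = 98
  P: 1200 − 3(162) = 714
  R: 0 + 2(162) = 324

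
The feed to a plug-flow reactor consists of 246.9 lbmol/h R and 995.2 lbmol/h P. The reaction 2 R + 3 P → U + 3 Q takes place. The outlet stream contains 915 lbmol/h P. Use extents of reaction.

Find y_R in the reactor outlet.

0.159

For P: n = n₀ − 3ξ → 915 = 995.2 − 3ξ, giving ξ = 26.73 lbmol/h.
Outlet amounts (n = n₀ + ν ξ):
  R: 246.9 − 2(26.73) = 193.4
  P: 995.2 − 3(26.73) = 915
  U: 0 + 1(26.73) = 26.73
  Q: 0 + 3(26.73) = 80.2
Total out = 1215 lbmol/h; y_R = 193.4 / 1215 = 0.1592.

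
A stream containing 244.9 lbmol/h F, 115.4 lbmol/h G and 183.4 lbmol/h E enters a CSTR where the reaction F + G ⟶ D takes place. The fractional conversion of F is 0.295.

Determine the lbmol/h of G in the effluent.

F reacted = 0.295 × 244.9 = 72.25 lbmol/h; ν_F = −1, so ξ = 72.25/1 = 72.25 lbmol/h.
Outlet amounts (n = n₀ + ν ξ):
  F: 244.9 − 1(72.25) = 172.7
  G: 115.4 − 1(72.25) = 43.15
  D: 0 + 1(72.25) = 72.25
  E: 183.4 (inert)

43.2 lbmol/h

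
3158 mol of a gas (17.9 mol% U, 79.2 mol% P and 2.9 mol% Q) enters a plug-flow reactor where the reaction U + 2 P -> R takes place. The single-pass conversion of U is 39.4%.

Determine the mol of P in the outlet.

2060 mol

U reacted = 0.394 × 565.3 = 222.7 mol; ν_U = −1, so ξ = 222.7/1 = 222.7 mol.
Outlet amounts (n = n₀ + ν ξ):
  U: 565.3 − 1(222.7) = 342.6
  P: 2501 − 2(222.7) = 2056
  R: 0 + 1(222.7) = 222.7
  Q: 91.58 (inert)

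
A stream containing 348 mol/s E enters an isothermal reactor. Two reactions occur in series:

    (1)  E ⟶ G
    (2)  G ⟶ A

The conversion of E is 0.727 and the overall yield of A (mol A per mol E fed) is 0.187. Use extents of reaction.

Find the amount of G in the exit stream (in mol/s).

188 mol/s

Conversion of E: E consumed = 1ξ₁ = 0.727 × 348 → ξ₁ = 253 mol/s.
Yield of A: 1ξ₂ / 348 = 0.187 → ξ₂ = 65.08 mol/s.
Outlet amounts (n = n₀ + Σ ν·ξ):
  E: 348 − 1(253) = 95
  G: 0 + 1(253) − 1(65.08) = 187.9
  A: 0 + 1(65.08) = 65.08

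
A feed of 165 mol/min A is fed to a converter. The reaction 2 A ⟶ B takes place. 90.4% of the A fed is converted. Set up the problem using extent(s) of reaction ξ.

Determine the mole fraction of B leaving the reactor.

0.825

A reacted = 0.904 × 165 = 149.2 mol/min; ν_A = −2, so ξ = 149.2/2 = 74.58 mol/min.
Outlet amounts (n = n₀ + ν ξ):
  A: 165 − 2(74.58) = 15.84
  B: 0 + 1(74.58) = 74.58
Total out = 90.42 mol/min; y_B = 74.58 / 90.42 = 0.8248.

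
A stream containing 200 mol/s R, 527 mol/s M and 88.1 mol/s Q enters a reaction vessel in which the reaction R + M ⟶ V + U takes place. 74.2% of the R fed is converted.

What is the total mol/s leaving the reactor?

815 mol/s

R reacted = 0.742 × 200 = 148.4 mol/s; ν_R = −1, so ξ = 148.4/1 = 148.4 mol/s.
Outlet amounts (n = n₀ + ν ξ):
  R: 200 − 1(148.4) = 51.6
  M: 527 − 1(148.4) = 378.6
  V: 0 + 1(148.4) = 148.4
  U: 0 + 1(148.4) = 148.4
  Q: 88.1 (inert)
Total out = 51.6 + 378.6 + 148.4 + 148.4 + 88.1 = 815.1 mol/s.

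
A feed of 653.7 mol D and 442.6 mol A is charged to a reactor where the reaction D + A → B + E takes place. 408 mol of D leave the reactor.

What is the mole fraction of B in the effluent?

For D: n = n₀ − 1ξ → 408 = 653.7 − 1ξ, giving ξ = 245.7 mol.
Outlet amounts (n = n₀ + ν ξ):
  D: 653.7 − 1(245.7) = 408
  A: 442.6 − 1(245.7) = 196.9
  B: 0 + 1(245.7) = 245.7
  E: 0 + 1(245.7) = 245.7
Total out = 1096 mol; y_B = 245.7 / 1096 = 0.2241.

0.224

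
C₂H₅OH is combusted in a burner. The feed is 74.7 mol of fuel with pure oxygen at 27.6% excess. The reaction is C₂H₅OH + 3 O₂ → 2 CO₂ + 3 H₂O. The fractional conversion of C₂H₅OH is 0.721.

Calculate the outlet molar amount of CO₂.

Stoichiometric O₂ = 3 × 74.7 = 224.1 mol; O₂ fed = 224.1 × 1.276 = 286 mol.
Fuel reacted = 0.721 × 74.7 → ξ = 53.86 mol.
Outlet (n = n₀ + ν ξ):
  C₂H₅OH: 74.7 − 1(53.86) = 20.84
  O₂: 286 − 3(53.86) = 124.4
  CO₂: 0 + 2(53.86) = 107.7
  H₂O: 0 + 3(53.86) = 161.6

108 mol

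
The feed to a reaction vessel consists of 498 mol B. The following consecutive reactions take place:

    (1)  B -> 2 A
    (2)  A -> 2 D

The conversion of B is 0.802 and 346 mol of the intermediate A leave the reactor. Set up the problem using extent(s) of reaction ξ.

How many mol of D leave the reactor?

906 mol

Conversion of B: B consumed = 1ξ₁ = 0.802 × 498 → ξ₁ = 399.4 mol.
A balance: n_A = 0 + 2ξ₁ − 1ξ₂ = 346 → ξ₂ = (2·399.4 − 346)/1 = 452.8 mol.
Outlet amounts (n = n₀ + Σ ν·ξ):
  B: 498 − 1(399.4) = 98.6
  A: 0 + 2(399.4) − 1(452.8) = 346
  D: 0 + 2(452.8) = 905.6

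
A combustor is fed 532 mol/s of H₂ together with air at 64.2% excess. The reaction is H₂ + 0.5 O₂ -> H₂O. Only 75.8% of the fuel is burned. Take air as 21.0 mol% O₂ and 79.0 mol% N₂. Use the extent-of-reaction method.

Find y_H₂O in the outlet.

0.167

Stoichiometric O₂ = 0.5 × 532 = 266 mol/s; O₂ fed = 266 × 1.642 = 436.8 mol/s.
N₂ fed = 436.8 × 79/21 = 1643 mol/s.
Fuel reacted = 0.758 × 532 → ξ = 403.3 mol/s.
Outlet (n = n₀ + ν ξ):
  H₂: 532 − 1(403.3) = 128.7
  O₂: 436.8 − 0.5(403.3) = 235.1
  N₂: 1643 (inert)
  H₂O: 0 + 1(403.3) = 403.3
Total out = 2410 mol/s; y_H₂O = 403.3 / 2410 = 0.1673.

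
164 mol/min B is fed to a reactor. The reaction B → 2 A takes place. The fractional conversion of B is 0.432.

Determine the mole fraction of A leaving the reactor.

B reacted = 0.432 × 164 = 70.85 mol/min; ν_B = −1, so ξ = 70.85/1 = 70.85 mol/min.
Outlet amounts (n = n₀ + ν ξ):
  B: 164 − 1(70.85) = 93.15
  A: 0 + 2(70.85) = 141.7
Total out = 234.8 mol/min; y_A = 141.7 / 234.8 = 0.6034.

0.603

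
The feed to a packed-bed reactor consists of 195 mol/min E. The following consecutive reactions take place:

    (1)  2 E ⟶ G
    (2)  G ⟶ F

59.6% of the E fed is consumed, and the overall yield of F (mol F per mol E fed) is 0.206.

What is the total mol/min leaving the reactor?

137 mol/min

Conversion of E: E consumed = 2ξ₁ = 0.596 × 195 → ξ₁ = 58.11 mol/min.
Yield of F: 1ξ₂ / 195 = 0.206 → ξ₂ = 40.17 mol/min.
Outlet amounts (n = n₀ + Σ ν·ξ):
  E: 195 − 2(58.11) = 78.78
  G: 0 + 1(58.11) − 1(40.17) = 17.94
  F: 0 + 1(40.17) = 40.17
Total out = 78.78 + 17.94 + 40.17 = 136.9 mol/min.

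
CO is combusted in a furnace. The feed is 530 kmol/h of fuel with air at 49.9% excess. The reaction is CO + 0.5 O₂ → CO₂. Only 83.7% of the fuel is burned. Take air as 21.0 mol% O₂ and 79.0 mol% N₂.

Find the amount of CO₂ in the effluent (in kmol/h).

444 kmol/h

Stoichiometric O₂ = 0.5 × 530 = 265 kmol/h; O₂ fed = 265 × 1.499 = 397.2 kmol/h.
N₂ fed = 397.2 × 79/21 = 1494 kmol/h.
Fuel reacted = 0.837 × 530 → ξ = 443.6 kmol/h.
Outlet (n = n₀ + ν ξ):
  CO: 530 − 1(443.6) = 86.39
  O₂: 397.2 − 0.5(443.6) = 175.4
  N₂: 1494 (inert)
  CO₂: 0 + 1(443.6) = 443.6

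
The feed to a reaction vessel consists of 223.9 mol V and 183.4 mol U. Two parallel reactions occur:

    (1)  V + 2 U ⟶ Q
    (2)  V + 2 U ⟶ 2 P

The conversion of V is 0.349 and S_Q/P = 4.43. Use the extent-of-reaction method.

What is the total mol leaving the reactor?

Conversion of V: V consumed = 0.349 × 223.9 = 78.14 mol = 1ξ₁ + 1ξ₂.
Selectivity: 1ξ₁ / (2ξ₂) = 4.43 → ξ₁ = 8.86 ξ₂.
Substitute: (1·8.86 + 1) ξ₂ = 78.14 → ξ₂ = 7.925 mol, ξ₁ = 70.22 mol.
Outlet amounts (n = n₀ + Σ ν·ξ):
  V: 223.9 − 1(70.22) − 1(7.925) = 145.8
  U: 183.4 − 2(70.22) − 2(7.925) = 27.12
  Q: 0 + 1(70.22) = 70.22
  P: 0 + 2(7.925) = 15.85
Total out = 145.8 + 27.12 + 70.22 + 15.85 = 258.9 mol.

259 mol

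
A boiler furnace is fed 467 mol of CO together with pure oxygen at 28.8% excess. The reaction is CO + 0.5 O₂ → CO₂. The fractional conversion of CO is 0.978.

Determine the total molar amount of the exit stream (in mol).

539 mol

Stoichiometric O₂ = 0.5 × 467 = 233.5 mol; O₂ fed = 233.5 × 1.288 = 300.7 mol.
Fuel reacted = 0.978 × 467 → ξ = 456.7 mol.
Outlet (n = n₀ + ν ξ):
  CO: 467 − 1(456.7) = 10.27
  O₂: 300.7 − 0.5(456.7) = 72.38
  CO₂: 0 + 1(456.7) = 456.7
Total out = 10.27 + 72.38 + 456.7 = 539.4 mol.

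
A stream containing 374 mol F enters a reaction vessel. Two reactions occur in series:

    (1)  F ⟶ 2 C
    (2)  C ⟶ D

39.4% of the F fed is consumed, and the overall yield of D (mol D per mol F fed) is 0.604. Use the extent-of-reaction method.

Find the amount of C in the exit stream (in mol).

Conversion of F: F consumed = 1ξ₁ = 0.394 × 374 → ξ₁ = 147.4 mol.
Yield of D: 1ξ₂ / 374 = 0.604 → ξ₂ = 225.9 mol.
Outlet amounts (n = n₀ + Σ ν·ξ):
  F: 374 − 1(147.4) = 226.6
  C: 0 + 2(147.4) − 1(225.9) = 68.82
  D: 0 + 1(225.9) = 225.9

68.8 mol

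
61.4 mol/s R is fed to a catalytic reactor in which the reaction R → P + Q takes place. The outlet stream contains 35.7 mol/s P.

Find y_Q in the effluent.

For P: n = n₀ + 1ξ → 35.7 = 0 + 1ξ, giving ξ = 35.7 mol/s.
Outlet amounts (n = n₀ + ν ξ):
  R: 61.4 − 1(35.7) = 25.7
  P: 0 + 1(35.7) = 35.7
  Q: 0 + 1(35.7) = 35.7
Total out = 97.1 mol/s; y_Q = 35.7 / 97.1 = 0.3677.

0.368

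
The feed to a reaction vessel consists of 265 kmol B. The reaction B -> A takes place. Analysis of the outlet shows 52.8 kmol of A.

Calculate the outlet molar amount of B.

212 kmol

For A: n = n₀ + 1ξ → 52.8 = 0 + 1ξ, giving ξ = 52.8 kmol.
Outlet amounts (n = n₀ + ν ξ):
  B: 265 − 1(52.8) = 212.2
  A: 0 + 1(52.8) = 52.8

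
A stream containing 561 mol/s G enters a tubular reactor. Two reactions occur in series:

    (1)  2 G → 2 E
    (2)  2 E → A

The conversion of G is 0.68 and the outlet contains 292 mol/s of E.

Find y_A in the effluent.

0.0867

Conversion of G: G consumed = 2ξ₁ = 0.68 × 561 → ξ₁ = 190.7 mol/s.
E balance: n_E = 0 + 2ξ₁ − 2ξ₂ = 292 → ξ₂ = (2·190.7 − 292)/2 = 44.74 mol/s.
Outlet amounts (n = n₀ + Σ ν·ξ):
  G: 561 − 2(190.7) = 179.5
  E: 0 + 2(190.7) − 2(44.74) = 292
  A: 0 + 1(44.74) = 44.74
Total out = 516.3 mol/s; y_A = 44.74 / 516.3 = 0.08666.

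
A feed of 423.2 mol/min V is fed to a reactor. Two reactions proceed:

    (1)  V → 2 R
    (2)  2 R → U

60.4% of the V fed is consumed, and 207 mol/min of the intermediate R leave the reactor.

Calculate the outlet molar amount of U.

Conversion of V: V consumed = 1ξ₁ = 0.604 × 423.2 → ξ₁ = 255.6 mol/min.
R balance: n_R = 0 + 2ξ₁ − 2ξ₂ = 207 → ξ₂ = (2·255.6 − 207)/2 = 152.1 mol/min.
Outlet amounts (n = n₀ + Σ ν·ξ):
  V: 423.2 − 1(255.6) = 167.6
  R: 0 + 2(255.6) − 2(152.1) = 207
  U: 0 + 1(152.1) = 152.1

152 mol/min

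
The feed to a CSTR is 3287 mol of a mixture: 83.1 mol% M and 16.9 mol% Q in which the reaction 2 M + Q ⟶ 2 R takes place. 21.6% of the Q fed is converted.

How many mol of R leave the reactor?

Q reacted = 0.216 × 555.5 = 120 mol; ν_Q = −1, so ξ = 120/1 = 120 mol.
Outlet amounts (n = n₀ + ν ξ):
  M: 2731 − 2(120) = 2492
  Q: 555.5 − 1(120) = 435.5
  R: 0 + 2(120) = 240

240 mol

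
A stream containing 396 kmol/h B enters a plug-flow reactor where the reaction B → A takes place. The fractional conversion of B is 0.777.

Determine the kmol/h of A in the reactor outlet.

B reacted = 0.777 × 396 = 307.7 kmol/h; ν_B = −1, so ξ = 307.7/1 = 307.7 kmol/h.
Outlet amounts (n = n₀ + ν ξ):
  B: 396 − 1(307.7) = 88.31
  A: 0 + 1(307.7) = 307.7

308 kmol/h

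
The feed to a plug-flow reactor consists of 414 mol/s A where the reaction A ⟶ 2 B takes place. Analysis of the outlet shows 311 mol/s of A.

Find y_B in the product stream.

For A: n = n₀ − 1ξ → 311 = 414 − 1ξ, giving ξ = 103 mol/s.
Outlet amounts (n = n₀ + ν ξ):
  A: 414 − 1(103) = 311
  B: 0 + 2(103) = 206
Total out = 517 mol/s; y_B = 206 / 517 = 0.3985.

0.398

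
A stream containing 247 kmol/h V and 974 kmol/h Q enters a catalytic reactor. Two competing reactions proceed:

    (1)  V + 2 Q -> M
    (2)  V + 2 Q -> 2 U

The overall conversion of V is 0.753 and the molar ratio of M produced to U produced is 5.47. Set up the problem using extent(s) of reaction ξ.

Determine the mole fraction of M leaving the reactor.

Conversion of V: V consumed = 0.753 × 247 = 186 kmol/h = 1ξ₁ + 1ξ₂.
Selectivity: 1ξ₁ / (2ξ₂) = 5.47 → ξ₁ = 10.94 ξ₂.
Substitute: (1·10.94 + 1) ξ₂ = 186 → ξ₂ = 15.58 kmol/h, ξ₁ = 170.4 kmol/h.
Outlet amounts (n = n₀ + Σ ν·ξ):
  V: 247 − 1(170.4) − 1(15.58) = 61.01
  Q: 974 − 2(170.4) − 2(15.58) = 602
  M: 0 + 1(170.4) = 170.4
  U: 0 + 2(15.58) = 31.15
Total out = 864.6 kmol/h; y_M = 170.4 / 864.6 = 0.1971.

0.197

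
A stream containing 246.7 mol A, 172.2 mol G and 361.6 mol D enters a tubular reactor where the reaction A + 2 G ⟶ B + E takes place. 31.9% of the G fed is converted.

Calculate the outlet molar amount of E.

27.5 mol

G reacted = 0.319 × 172.2 = 54.93 mol; ν_G = −2, so ξ = 54.93/2 = 27.47 mol.
Outlet amounts (n = n₀ + ν ξ):
  A: 246.7 − 1(27.47) = 219.2
  G: 172.2 − 2(27.47) = 117.3
  B: 0 + 1(27.47) = 27.47
  E: 0 + 1(27.47) = 27.47
  D: 361.6 (inert)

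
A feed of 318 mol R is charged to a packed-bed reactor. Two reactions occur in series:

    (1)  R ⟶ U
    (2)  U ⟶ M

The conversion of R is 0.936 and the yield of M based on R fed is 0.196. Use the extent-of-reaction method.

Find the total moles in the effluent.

318 mol

Conversion of R: R consumed = 1ξ₁ = 0.936 × 318 → ξ₁ = 297.6 mol.
Yield of M: 1ξ₂ / 318 = 0.196 → ξ₂ = 62.33 mol.
Outlet amounts (n = n₀ + Σ ν·ξ):
  R: 318 − 1(297.6) = 20.35
  U: 0 + 1(297.6) − 1(62.33) = 235.3
  M: 0 + 1(62.33) = 62.33
Total out = 20.35 + 235.3 + 62.33 = 318 mol.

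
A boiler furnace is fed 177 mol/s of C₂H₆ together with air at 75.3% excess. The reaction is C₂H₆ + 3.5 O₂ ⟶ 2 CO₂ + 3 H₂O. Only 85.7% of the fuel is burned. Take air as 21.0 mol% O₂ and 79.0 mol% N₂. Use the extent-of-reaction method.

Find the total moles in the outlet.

Stoichiometric O₂ = 3.5 × 177 = 619.5 mol/s; O₂ fed = 619.5 × 1.753 = 1086 mol/s.
N₂ fed = 1086 × 79/21 = 4085 mol/s.
Fuel reacted = 0.857 × 177 → ξ = 151.7 mol/s.
Outlet (n = n₀ + ν ξ):
  C₂H₆: 177 − 1(151.7) = 25.31
  O₂: 1086 − 3.5(151.7) = 555.1
  N₂: 4085 (inert)
  CO₂: 0 + 2(151.7) = 303.4
  H₂O: 0 + 3(151.7) = 455.1
Total out = 25.31 + 555.1 + 4085 + 303.4 + 455.1 = 5424 mol/s.

5420 mol/s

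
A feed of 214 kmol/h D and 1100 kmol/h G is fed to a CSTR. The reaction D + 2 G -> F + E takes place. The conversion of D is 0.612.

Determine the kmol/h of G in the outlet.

D reacted = 0.612 × 214 = 131 kmol/h; ν_D = −1, so ξ = 131/1 = 131 kmol/h.
Outlet amounts (n = n₀ + ν ξ):
  D: 214 − 1(131) = 83.03
  G: 1100 − 2(131) = 838.1
  F: 0 + 1(131) = 131
  E: 0 + 1(131) = 131

838 kmol/h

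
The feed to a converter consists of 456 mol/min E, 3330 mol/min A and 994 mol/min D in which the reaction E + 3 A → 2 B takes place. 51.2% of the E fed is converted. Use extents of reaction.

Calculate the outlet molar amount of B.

E reacted = 0.512 × 456 = 233.5 mol/min; ν_E = −1, so ξ = 233.5/1 = 233.5 mol/min.
Outlet amounts (n = n₀ + ν ξ):
  E: 456 − 1(233.5) = 222.5
  A: 3330 − 3(233.5) = 2630
  B: 0 + 2(233.5) = 466.9
  D: 994 (inert)

467 mol/min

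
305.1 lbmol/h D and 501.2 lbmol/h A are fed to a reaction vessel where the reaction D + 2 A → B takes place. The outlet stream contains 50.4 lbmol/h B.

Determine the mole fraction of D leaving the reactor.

For B: n = n₀ + 1ξ → 50.4 = 0 + 1ξ, giving ξ = 50.4 lbmol/h.
Outlet amounts (n = n₀ + ν ξ):
  D: 305.1 − 1(50.4) = 254.7
  A: 501.2 − 2(50.4) = 400.4
  B: 0 + 1(50.4) = 50.4
Total out = 705.5 lbmol/h; y_D = 254.7 / 705.5 = 0.361.

0.361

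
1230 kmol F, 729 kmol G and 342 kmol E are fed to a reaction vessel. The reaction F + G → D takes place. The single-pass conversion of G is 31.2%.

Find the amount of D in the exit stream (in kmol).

G reacted = 0.312 × 729 = 227.4 kmol; ν_G = −1, so ξ = 227.4/1 = 227.4 kmol.
Outlet amounts (n = n₀ + ν ξ):
  F: 1230 − 1(227.4) = 1003
  G: 729 − 1(227.4) = 501.6
  D: 0 + 1(227.4) = 227.4
  E: 342 (inert)

227 kmol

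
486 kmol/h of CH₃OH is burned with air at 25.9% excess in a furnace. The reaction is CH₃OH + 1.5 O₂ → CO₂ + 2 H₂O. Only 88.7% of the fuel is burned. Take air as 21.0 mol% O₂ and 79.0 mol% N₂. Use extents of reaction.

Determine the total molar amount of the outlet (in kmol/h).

Stoichiometric O₂ = 1.5 × 486 = 729 kmol/h; O₂ fed = 729 × 1.259 = 917.8 kmol/h.
N₂ fed = 917.8 × 79/21 = 3453 kmol/h.
Fuel reacted = 0.887 × 486 → ξ = 431.1 kmol/h.
Outlet (n = n₀ + ν ξ):
  CH₃OH: 486 − 1(431.1) = 54.92
  O₂: 917.8 − 1.5(431.1) = 271.2
  N₂: 3453 (inert)
  CO₂: 0 + 1(431.1) = 431.1
  H₂O: 0 + 2(431.1) = 862.2
Total out = 54.92 + 271.2 + 3453 + 431.1 + 862.2 = 5072 kmol/h.

5070 kmol/h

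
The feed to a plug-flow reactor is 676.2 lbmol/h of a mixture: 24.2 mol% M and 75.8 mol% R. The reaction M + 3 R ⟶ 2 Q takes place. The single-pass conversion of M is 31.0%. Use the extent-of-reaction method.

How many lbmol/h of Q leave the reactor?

101 lbmol/h

M reacted = 0.31 × 163.6 = 50.73 lbmol/h; ν_M = −1, so ξ = 50.73/1 = 50.73 lbmol/h.
Outlet amounts (n = n₀ + ν ξ):
  M: 163.6 − 1(50.73) = 112.9
  R: 512.6 − 3(50.73) = 360.4
  Q: 0 + 2(50.73) = 101.5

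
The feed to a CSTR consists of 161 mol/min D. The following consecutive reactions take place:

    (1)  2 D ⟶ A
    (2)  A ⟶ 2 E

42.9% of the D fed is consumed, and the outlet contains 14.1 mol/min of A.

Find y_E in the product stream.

0.278

Conversion of D: D consumed = 2ξ₁ = 0.429 × 161 → ξ₁ = 34.53 mol/min.
A balance: n_A = 0 + 1ξ₁ − 1ξ₂ = 14.1 → ξ₂ = (1·34.53 − 14.1)/1 = 20.43 mol/min.
Outlet amounts (n = n₀ + Σ ν·ξ):
  D: 161 − 2(34.53) = 91.93
  A: 0 + 1(34.53) − 1(20.43) = 14.1
  E: 0 + 2(20.43) = 40.87
Total out = 146.9 mol/min; y_E = 40.87 / 146.9 = 0.2782.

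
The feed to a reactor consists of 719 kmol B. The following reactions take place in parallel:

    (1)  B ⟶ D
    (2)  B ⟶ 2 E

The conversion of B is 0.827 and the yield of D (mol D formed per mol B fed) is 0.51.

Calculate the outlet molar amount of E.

456 kmol

Yield of D: 1ξ₁ / 719 = 0.51 → ξ₁ = 366.7 kmol.
Conversion of B: 1ξ₁ + 1ξ₂ = 0.827 × 719 = 594.6 → ξ₂ = 227.9 kmol.
Outlet amounts (n = n₀ + Σ ν·ξ):
  B: 719 − 1(366.7) − 1(227.9) = 124.4
  D: 0 + 1(366.7) = 366.7
  E: 0 + 2(227.9) = 455.8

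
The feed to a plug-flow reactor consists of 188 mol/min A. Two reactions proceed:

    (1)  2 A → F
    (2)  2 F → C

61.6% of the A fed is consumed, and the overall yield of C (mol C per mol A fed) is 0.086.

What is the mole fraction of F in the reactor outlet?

0.224

Conversion of A: A consumed = 2ξ₁ = 0.616 × 188 → ξ₁ = 57.9 mol/min.
Yield of C: 1ξ₂ / 188 = 0.086 → ξ₂ = 16.17 mol/min.
Outlet amounts (n = n₀ + Σ ν·ξ):
  A: 188 − 2(57.9) = 72.19
  F: 0 + 1(57.9) − 2(16.17) = 25.57
  C: 0 + 1(16.17) = 16.17
Total out = 113.9 mol/min; y_F = 25.57 / 113.9 = 0.2244.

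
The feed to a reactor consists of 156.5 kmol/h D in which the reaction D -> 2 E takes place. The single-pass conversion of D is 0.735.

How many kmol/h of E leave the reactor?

D reacted = 0.735 × 156.5 = 115 kmol/h; ν_D = −1, so ξ = 115/1 = 115 kmol/h.
Outlet amounts (n = n₀ + ν ξ):
  D: 156.5 − 1(115) = 41.47
  E: 0 + 2(115) = 230.1

230 kmol/h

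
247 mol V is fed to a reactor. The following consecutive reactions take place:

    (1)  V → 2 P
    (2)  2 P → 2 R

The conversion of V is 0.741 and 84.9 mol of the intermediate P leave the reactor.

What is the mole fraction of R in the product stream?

Conversion of V: V consumed = 1ξ₁ = 0.741 × 247 → ξ₁ = 183 mol.
P balance: n_P = 0 + 2ξ₁ − 2ξ₂ = 84.9 → ξ₂ = (2·183 − 84.9)/2 = 140.6 mol.
Outlet amounts (n = n₀ + Σ ν·ξ):
  V: 247 − 1(183) = 63.97
  P: 0 + 2(183) − 2(140.6) = 84.9
  R: 0 + 2(140.6) = 281.2
Total out = 430 mol; y_R = 281.2 / 430 = 0.6538.

0.654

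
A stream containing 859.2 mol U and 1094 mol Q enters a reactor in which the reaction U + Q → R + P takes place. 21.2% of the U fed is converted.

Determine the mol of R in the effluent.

182 mol

U reacted = 0.212 × 859.2 = 182.2 mol; ν_U = −1, so ξ = 182.2/1 = 182.2 mol.
Outlet amounts (n = n₀ + ν ξ):
  U: 859.2 − 1(182.2) = 677
  Q: 1094 − 1(182.2) = 911.8
  R: 0 + 1(182.2) = 182.2
  P: 0 + 1(182.2) = 182.2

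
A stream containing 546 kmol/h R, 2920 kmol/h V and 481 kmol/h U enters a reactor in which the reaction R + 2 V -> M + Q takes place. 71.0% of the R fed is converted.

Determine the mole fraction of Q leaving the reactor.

0.109

R reacted = 0.71 × 546 = 387.7 kmol/h; ν_R = −1, so ξ = 387.7/1 = 387.7 kmol/h.
Outlet amounts (n = n₀ + ν ξ):
  R: 546 − 1(387.7) = 158.3
  V: 2920 − 2(387.7) = 2145
  M: 0 + 1(387.7) = 387.7
  Q: 0 + 1(387.7) = 387.7
  U: 481 (inert)
Total out = 3559 kmol/h; y_Q = 387.7 / 3559 = 0.1089.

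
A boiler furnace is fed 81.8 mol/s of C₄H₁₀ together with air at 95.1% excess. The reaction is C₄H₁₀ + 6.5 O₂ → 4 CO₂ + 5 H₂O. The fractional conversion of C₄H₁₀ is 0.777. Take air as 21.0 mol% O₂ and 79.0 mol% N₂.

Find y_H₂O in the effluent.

0.0621

Stoichiometric O₂ = 6.5 × 81.8 = 531.7 mol/s; O₂ fed = 531.7 × 1.951 = 1037 mol/s.
N₂ fed = 1037 × 79/21 = 3902 mol/s.
Fuel reacted = 0.777 × 81.8 → ξ = 63.56 mol/s.
Outlet (n = n₀ + ν ξ):
  C₄H₁₀: 81.8 − 1(63.56) = 18.24
  O₂: 1037 − 6.5(63.56) = 624.2
  N₂: 3902 (inert)
  CO₂: 0 + 4(63.56) = 254.2
  H₂O: 0 + 5(63.56) = 317.8
Total out = 5117 mol/s; y_H₂O = 317.8 / 5117 = 0.06211.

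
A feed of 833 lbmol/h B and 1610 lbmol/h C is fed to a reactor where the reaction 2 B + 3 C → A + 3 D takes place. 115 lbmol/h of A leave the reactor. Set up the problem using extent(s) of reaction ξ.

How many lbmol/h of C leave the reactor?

1260 lbmol/h

For A: n = n₀ + 1ξ → 115 = 0 + 1ξ, giving ξ = 115 lbmol/h.
Outlet amounts (n = n₀ + ν ξ):
  B: 833 − 2(115) = 603
  C: 1610 − 3(115) = 1265
  A: 0 + 1(115) = 115
  D: 0 + 3(115) = 345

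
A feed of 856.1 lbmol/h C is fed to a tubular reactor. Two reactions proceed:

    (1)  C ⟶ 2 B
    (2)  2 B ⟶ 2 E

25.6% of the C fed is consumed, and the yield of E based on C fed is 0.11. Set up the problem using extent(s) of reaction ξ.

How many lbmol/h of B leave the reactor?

344 lbmol/h

Conversion of C: C consumed = 1ξ₁ = 0.256 × 856.1 → ξ₁ = 219.2 lbmol/h.
Yield of E: 2ξ₂ / 856.1 = 0.11 → ξ₂ = 47.09 lbmol/h.
Outlet amounts (n = n₀ + Σ ν·ξ):
  C: 856.1 − 1(219.2) = 636.9
  B: 0 + 2(219.2) − 2(47.09) = 344.2
  E: 0 + 2(47.09) = 94.17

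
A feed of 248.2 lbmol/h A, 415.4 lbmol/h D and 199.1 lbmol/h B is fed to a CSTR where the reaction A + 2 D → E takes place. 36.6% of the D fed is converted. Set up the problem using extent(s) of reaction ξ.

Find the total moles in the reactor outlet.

D reacted = 0.366 × 415.4 = 152 lbmol/h; ν_D = −2, so ξ = 152/2 = 76.02 lbmol/h.
Outlet amounts (n = n₀ + ν ξ):
  A: 248.2 − 1(76.02) = 172.2
  D: 415.4 − 2(76.02) = 263.4
  E: 0 + 1(76.02) = 76.02
  B: 199.1 (inert)
Total out = 172.2 + 263.4 + 76.02 + 199.1 = 710.7 lbmol/h.

711 lbmol/h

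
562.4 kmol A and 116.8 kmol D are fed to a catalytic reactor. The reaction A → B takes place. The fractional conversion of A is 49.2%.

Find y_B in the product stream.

0.407

A reacted = 0.492 × 562.4 = 276.7 kmol; ν_A = −1, so ξ = 276.7/1 = 276.7 kmol.
Outlet amounts (n = n₀ + ν ξ):
  A: 562.4 − 1(276.7) = 285.7
  B: 0 + 1(276.7) = 276.7
  D: 116.8 (inert)
Total out = 679.2 kmol; y_B = 276.7 / 679.2 = 0.4074.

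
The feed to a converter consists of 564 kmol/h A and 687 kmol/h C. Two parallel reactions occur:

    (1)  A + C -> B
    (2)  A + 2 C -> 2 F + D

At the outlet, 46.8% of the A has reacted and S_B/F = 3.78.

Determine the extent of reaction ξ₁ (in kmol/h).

ξ₁ = 233 kmol/h

Conversion of A: A consumed = 0.468 × 564 = 264 kmol/h = 1ξ₁ + 1ξ₂.
Selectivity: 1ξ₁ / (2ξ₂) = 3.78 → ξ₁ = 7.56 ξ₂.
Substitute: (1·7.56 + 1) ξ₂ = 264 → ξ₂ = 30.84 kmol/h, ξ₁ = 233.1 kmol/h.
Outlet amounts (n = n₀ + Σ ν·ξ):
  A: 564 − 1(233.1) − 1(30.84) = 300
  C: 687 − 1(233.1) − 2(30.84) = 392.2
  B: 0 + 1(233.1) = 233.1
  F: 0 + 2(30.84) = 61.67
  D: 0 + 1(30.84) = 30.84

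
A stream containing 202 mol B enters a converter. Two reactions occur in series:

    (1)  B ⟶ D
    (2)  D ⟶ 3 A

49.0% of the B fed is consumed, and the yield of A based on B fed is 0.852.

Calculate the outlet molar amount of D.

41.6 mol

Conversion of B: B consumed = 1ξ₁ = 0.49 × 202 → ξ₁ = 98.98 mol.
Yield of A: 3ξ₂ / 202 = 0.852 → ξ₂ = 57.37 mol.
Outlet amounts (n = n₀ + Σ ν·ξ):
  B: 202 − 1(98.98) = 103
  D: 0 + 1(98.98) − 1(57.37) = 41.61
  A: 0 + 3(57.37) = 172.1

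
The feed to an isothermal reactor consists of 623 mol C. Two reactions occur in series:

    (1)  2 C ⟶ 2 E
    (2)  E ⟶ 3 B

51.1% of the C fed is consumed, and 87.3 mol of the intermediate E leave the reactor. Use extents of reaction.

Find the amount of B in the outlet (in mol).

693 mol

Conversion of C: C consumed = 2ξ₁ = 0.511 × 623 → ξ₁ = 159.2 mol.
E balance: n_E = 0 + 2ξ₁ − 1ξ₂ = 87.3 → ξ₂ = (2·159.2 − 87.3)/1 = 231.1 mol.
Outlet amounts (n = n₀ + Σ ν·ξ):
  C: 623 − 2(159.2) = 304.6
  E: 0 + 2(159.2) − 1(231.1) = 87.3
  B: 0 + 3(231.1) = 693.2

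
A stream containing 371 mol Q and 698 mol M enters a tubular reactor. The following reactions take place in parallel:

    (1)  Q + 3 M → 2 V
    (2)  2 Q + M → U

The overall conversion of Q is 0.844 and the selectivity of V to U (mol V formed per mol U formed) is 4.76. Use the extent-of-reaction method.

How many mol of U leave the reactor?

71.5 mol

Conversion of Q: Q consumed = 0.844 × 371 = 313.1 mol = 1ξ₁ + 2ξ₂.
Selectivity: 2ξ₁ / (1ξ₂) = 4.76 → ξ₁ = 2.38 ξ₂.
Substitute: (1·2.38 + 2) ξ₂ = 313.1 → ξ₂ = 71.49 mol, ξ₁ = 170.1 mol.
Outlet amounts (n = n₀ + Σ ν·ξ):
  Q: 371 − 1(170.1) − 2(71.49) = 57.88
  M: 698 − 3(170.1) − 1(71.49) = 116.1
  V: 0 + 2(170.1) = 340.3
  U: 0 + 1(71.49) = 71.49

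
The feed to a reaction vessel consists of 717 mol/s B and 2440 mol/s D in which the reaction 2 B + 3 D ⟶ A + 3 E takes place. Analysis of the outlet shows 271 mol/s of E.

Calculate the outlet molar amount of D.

For E: n = n₀ + 3ξ → 271 = 0 + 3ξ, giving ξ = 90.33 mol/s.
Outlet amounts (n = n₀ + ν ξ):
  B: 717 − 2(90.33) = 536.3
  D: 2440 − 3(90.33) = 2169
  A: 0 + 1(90.33) = 90.33
  E: 0 + 3(90.33) = 271

2170 mol/s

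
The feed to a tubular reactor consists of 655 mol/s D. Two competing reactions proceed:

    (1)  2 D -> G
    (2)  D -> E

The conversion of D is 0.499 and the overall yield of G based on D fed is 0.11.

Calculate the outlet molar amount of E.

183 mol/s

Yield of G: 1ξ₁ / 655 = 0.11 → ξ₁ = 72.05 mol/s.
Conversion of D: 2ξ₁ + 1ξ₂ = 0.499 × 655 = 326.8 → ξ₂ = 182.7 mol/s.
Outlet amounts (n = n₀ + Σ ν·ξ):
  D: 655 − 2(72.05) − 1(182.7) = 328.2
  G: 0 + 1(72.05) = 72.05
  E: 0 + 1(182.7) = 182.7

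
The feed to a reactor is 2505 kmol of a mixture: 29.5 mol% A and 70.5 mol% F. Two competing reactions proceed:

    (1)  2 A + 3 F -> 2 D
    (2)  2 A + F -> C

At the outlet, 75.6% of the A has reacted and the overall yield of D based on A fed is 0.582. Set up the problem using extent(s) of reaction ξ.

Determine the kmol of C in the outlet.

Yield of D: 2ξ₁ / 739 = 0.582 → ξ₁ = 215 kmol.
Conversion of A: 2ξ₁ + 2ξ₂ = 0.756 × 739 = 558.7 → ξ₂ = 64.29 kmol.
Outlet amounts (n = n₀ + Σ ν·ξ):
  A: 739 − 2(215) − 2(64.29) = 180.3
  F: 1766 − 3(215) − 1(64.29) = 1057
  D: 0 + 2(215) = 430.1
  C: 0 + 1(64.29) = 64.29

64.3 kmol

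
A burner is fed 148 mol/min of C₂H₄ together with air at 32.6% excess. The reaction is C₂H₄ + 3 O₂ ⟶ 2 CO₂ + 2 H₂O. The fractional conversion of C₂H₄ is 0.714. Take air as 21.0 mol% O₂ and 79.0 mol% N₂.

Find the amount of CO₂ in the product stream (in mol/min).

Stoichiometric O₂ = 3 × 148 = 444 mol/min; O₂ fed = 444 × 1.326 = 588.7 mol/min.
N₂ fed = 588.7 × 79/21 = 2215 mol/min.
Fuel reacted = 0.714 × 148 → ξ = 105.7 mol/min.
Outlet (n = n₀ + ν ξ):
  C₂H₄: 148 − 1(105.7) = 42.33
  O₂: 588.7 − 3(105.7) = 271.7
  N₂: 2215 (inert)
  CO₂: 0 + 2(105.7) = 211.3
  H₂O: 0 + 2(105.7) = 211.3

211 mol/min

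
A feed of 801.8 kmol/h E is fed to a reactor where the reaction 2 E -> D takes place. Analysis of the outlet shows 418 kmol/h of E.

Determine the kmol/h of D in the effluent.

For E: n = n₀ − 2ξ → 418 = 801.8 − 2ξ, giving ξ = 191.9 kmol/h.
Outlet amounts (n = n₀ + ν ξ):
  E: 801.8 − 2(191.9) = 418
  D: 0 + 1(191.9) = 191.9

192 kmol/h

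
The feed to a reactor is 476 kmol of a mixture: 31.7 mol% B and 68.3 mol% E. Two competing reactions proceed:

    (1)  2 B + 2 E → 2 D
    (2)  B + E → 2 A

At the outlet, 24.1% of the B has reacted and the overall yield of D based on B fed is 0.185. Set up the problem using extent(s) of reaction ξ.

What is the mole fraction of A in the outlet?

Yield of D: 2ξ₁ / 150.9 = 0.185 → ξ₁ = 13.96 kmol.
Conversion of B: 2ξ₁ + 1ξ₂ = 0.241 × 150.9 = 36.36 → ξ₂ = 8.45 kmol.
Outlet amounts (n = n₀ + Σ ν·ξ):
  B: 150.9 − 2(13.96) − 1(8.45) = 114.5
  E: 325.1 − 2(13.96) − 1(8.45) = 288.7
  D: 0 + 2(13.96) = 27.92
  A: 0 + 2(8.45) = 16.9
Total out = 448.1 kmol; y_A = 16.9 / 448.1 = 0.03772.

0.0377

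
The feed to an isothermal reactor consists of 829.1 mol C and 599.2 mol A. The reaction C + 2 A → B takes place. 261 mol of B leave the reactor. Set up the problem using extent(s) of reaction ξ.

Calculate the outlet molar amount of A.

77.2 mol

For B: n = n₀ + 1ξ → 261 = 0 + 1ξ, giving ξ = 261 mol.
Outlet amounts (n = n₀ + ν ξ):
  C: 829.1 − 1(261) = 568.1
  A: 599.2 − 2(261) = 77.2
  B: 0 + 1(261) = 261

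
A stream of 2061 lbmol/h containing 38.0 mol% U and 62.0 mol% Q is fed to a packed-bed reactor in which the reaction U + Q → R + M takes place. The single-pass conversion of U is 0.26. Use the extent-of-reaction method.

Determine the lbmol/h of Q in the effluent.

1070 lbmol/h

U reacted = 0.26 × 783.2 = 203.6 lbmol/h; ν_U = −1, so ξ = 203.6/1 = 203.6 lbmol/h.
Outlet amounts (n = n₀ + ν ξ):
  U: 783.2 − 1(203.6) = 579.6
  Q: 1278 − 1(203.6) = 1074
  R: 0 + 1(203.6) = 203.6
  M: 0 + 1(203.6) = 203.6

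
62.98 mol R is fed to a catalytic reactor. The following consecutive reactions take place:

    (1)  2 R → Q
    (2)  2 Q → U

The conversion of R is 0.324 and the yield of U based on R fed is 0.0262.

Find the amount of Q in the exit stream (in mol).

Conversion of R: R consumed = 2ξ₁ = 0.324 × 62.98 → ξ₁ = 10.2 mol.
Yield of U: 1ξ₂ / 62.98 = 0.0262 → ξ₂ = 1.65 mol.
Outlet amounts (n = n₀ + Σ ν·ξ):
  R: 62.98 − 2(10.2) = 42.57
  Q: 0 + 1(10.2) − 2(1.65) = 6.903
  U: 0 + 1(1.65) = 1.65

6.9 mol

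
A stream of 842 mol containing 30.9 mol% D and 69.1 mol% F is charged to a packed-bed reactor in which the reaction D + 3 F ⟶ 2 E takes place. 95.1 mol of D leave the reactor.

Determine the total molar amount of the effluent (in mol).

For D: n = n₀ − 1ξ → 95.1 = 260.2 − 1ξ, giving ξ = 165.1 mol.
Outlet amounts (n = n₀ + ν ξ):
  D: 260.2 − 1(165.1) = 95.1
  F: 581.8 − 3(165.1) = 86.59
  E: 0 + 2(165.1) = 330.2
Total out = 95.1 + 86.59 + 330.2 = 511.8 mol.

512 mol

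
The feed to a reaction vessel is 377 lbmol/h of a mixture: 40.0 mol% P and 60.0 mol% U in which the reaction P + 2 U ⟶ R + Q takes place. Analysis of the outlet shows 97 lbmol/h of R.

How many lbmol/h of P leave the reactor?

53.8 lbmol/h

For R: n = n₀ + 1ξ → 97 = 0 + 1ξ, giving ξ = 97 lbmol/h.
Outlet amounts (n = n₀ + ν ξ):
  P: 150.8 − 1(97) = 53.8
  U: 226.2 − 2(97) = 32.2
  R: 0 + 1(97) = 97
  Q: 0 + 1(97) = 97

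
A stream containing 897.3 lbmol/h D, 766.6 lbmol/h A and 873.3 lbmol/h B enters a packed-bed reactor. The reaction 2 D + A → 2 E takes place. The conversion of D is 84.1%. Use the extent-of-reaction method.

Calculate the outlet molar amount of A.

D reacted = 0.841 × 897.3 = 754.6 lbmol/h; ν_D = −2, so ξ = 754.6/2 = 377.3 lbmol/h.
Outlet amounts (n = n₀ + ν ξ):
  D: 897.3 − 2(377.3) = 142.7
  A: 766.6 − 1(377.3) = 389.3
  E: 0 + 2(377.3) = 754.6
  B: 873.3 (inert)

389 lbmol/h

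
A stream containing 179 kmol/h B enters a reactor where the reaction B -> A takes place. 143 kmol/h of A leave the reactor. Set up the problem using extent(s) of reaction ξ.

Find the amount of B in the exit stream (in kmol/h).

36 kmol/h

For A: n = n₀ + 1ξ → 143 = 0 + 1ξ, giving ξ = 143 kmol/h.
Outlet amounts (n = n₀ + ν ξ):
  B: 179 − 1(143) = 36
  A: 0 + 1(143) = 143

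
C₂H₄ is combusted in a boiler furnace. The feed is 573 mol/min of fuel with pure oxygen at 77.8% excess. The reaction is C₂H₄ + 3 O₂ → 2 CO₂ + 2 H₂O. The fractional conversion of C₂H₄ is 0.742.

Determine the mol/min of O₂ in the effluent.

Stoichiometric O₂ = 3 × 573 = 1719 mol/min; O₂ fed = 1719 × 1.778 = 3056 mol/min.
Fuel reacted = 0.742 × 573 → ξ = 425.2 mol/min.
Outlet (n = n₀ + ν ξ):
  C₂H₄: 573 − 1(425.2) = 147.8
  O₂: 3056 − 3(425.2) = 1781
  CO₂: 0 + 2(425.2) = 850.3
  H₂O: 0 + 2(425.2) = 850.3

1780 mol/min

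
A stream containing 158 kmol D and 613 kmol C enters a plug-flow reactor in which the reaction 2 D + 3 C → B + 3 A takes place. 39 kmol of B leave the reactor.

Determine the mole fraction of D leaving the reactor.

0.109

For B: n = n₀ + 1ξ → 39 = 0 + 1ξ, giving ξ = 39 kmol.
Outlet amounts (n = n₀ + ν ξ):
  D: 158 − 2(39) = 80
  C: 613 − 3(39) = 496
  B: 0 + 1(39) = 39
  A: 0 + 3(39) = 117
Total out = 732 kmol; y_D = 80 / 732 = 0.1093.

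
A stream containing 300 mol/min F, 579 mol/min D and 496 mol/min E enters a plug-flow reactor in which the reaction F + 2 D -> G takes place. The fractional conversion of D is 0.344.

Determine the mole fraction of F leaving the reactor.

0.17

D reacted = 0.344 × 579 = 199.2 mol/min; ν_D = −2, so ξ = 199.2/2 = 99.59 mol/min.
Outlet amounts (n = n₀ + ν ξ):
  F: 300 − 1(99.59) = 200.4
  D: 579 − 2(99.59) = 379.8
  G: 0 + 1(99.59) = 99.59
  E: 496 (inert)
Total out = 1176 mol/min; y_F = 200.4 / 1176 = 0.1704.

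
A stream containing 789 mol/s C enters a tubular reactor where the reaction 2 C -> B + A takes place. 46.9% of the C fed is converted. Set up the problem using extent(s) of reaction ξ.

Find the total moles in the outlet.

789 mol/s

C reacted = 0.469 × 789 = 370 mol/s; ν_C = −2, so ξ = 370/2 = 185 mol/s.
Outlet amounts (n = n₀ + ν ξ):
  C: 789 − 2(185) = 419
  B: 0 + 1(185) = 185
  A: 0 + 1(185) = 185
Total out = 419 + 185 + 185 = 789 mol/s.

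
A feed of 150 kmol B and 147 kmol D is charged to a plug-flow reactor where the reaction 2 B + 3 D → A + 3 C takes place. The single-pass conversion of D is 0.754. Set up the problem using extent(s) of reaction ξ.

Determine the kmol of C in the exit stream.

D reacted = 0.754 × 147 = 110.8 kmol; ν_D = −3, so ξ = 110.8/3 = 36.95 kmol.
Outlet amounts (n = n₀ + ν ξ):
  B: 150 − 2(36.95) = 76.11
  D: 147 − 3(36.95) = 36.16
  A: 0 + 1(36.95) = 36.95
  C: 0 + 3(36.95) = 110.8

111 kmol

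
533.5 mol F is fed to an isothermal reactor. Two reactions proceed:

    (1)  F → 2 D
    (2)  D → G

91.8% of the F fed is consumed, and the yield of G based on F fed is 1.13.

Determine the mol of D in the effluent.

Conversion of F: F consumed = 1ξ₁ = 0.918 × 533.5 → ξ₁ = 489.8 mol.
Yield of G: 1ξ₂ / 533.5 = 1.13 → ξ₂ = 602.9 mol.
Outlet amounts (n = n₀ + Σ ν·ξ):
  F: 533.5 − 1(489.8) = 43.75
  D: 0 + 2(489.8) − 1(602.9) = 376.7
  G: 0 + 1(602.9) = 602.9

377 mol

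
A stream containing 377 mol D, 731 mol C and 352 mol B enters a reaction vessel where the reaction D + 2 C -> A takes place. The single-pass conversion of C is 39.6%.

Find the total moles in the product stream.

C reacted = 0.396 × 731 = 289.5 mol; ν_C = −2, so ξ = 289.5/2 = 144.7 mol.
Outlet amounts (n = n₀ + ν ξ):
  D: 377 − 1(144.7) = 232.3
  C: 731 − 2(144.7) = 441.5
  A: 0 + 1(144.7) = 144.7
  B: 352 (inert)
Total out = 232.3 + 441.5 + 144.7 + 352 = 1171 mol.

1170 mol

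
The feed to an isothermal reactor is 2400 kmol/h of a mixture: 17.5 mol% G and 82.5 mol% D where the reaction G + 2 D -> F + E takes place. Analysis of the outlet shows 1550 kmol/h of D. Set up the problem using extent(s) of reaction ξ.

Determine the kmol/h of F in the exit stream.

215 kmol/h

For D: n = n₀ − 2ξ → 1550 = 1980 − 2ξ, giving ξ = 215 kmol/h.
Outlet amounts (n = n₀ + ν ξ):
  G: 420 − 1(215) = 205
  D: 1980 − 2(215) = 1550
  F: 0 + 1(215) = 215
  E: 0 + 1(215) = 215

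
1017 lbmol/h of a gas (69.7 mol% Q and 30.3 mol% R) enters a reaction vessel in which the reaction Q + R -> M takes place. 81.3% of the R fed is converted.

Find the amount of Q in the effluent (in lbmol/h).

R reacted = 0.813 × 308.2 = 250.5 lbmol/h; ν_R = −1, so ξ = 250.5/1 = 250.5 lbmol/h.
Outlet amounts (n = n₀ + ν ξ):
  Q: 708.8 − 1(250.5) = 458.3
  R: 308.2 − 1(250.5) = 57.62
  M: 0 + 1(250.5) = 250.5

458 lbmol/h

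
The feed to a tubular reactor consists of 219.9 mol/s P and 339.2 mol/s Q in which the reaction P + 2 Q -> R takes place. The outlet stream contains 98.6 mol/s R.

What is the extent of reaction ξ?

For R: n = n₀ + 1ξ → 98.6 = 0 + 1ξ, giving ξ = 98.6 mol/s.
Outlet amounts (n = n₀ + ν ξ):
  P: 219.9 − 1(98.6) = 121.3
  Q: 339.2 − 2(98.6) = 142
  R: 0 + 1(98.6) = 98.6

ξ = 98.6 mol/s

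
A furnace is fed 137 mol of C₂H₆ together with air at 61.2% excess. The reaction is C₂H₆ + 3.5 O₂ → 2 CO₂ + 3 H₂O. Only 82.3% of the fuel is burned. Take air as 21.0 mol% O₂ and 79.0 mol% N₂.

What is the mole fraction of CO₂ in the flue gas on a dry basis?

Stoichiometric O₂ = 3.5 × 137 = 479.5 mol; O₂ fed = 479.5 × 1.612 = 773 mol.
N₂ fed = 773 × 79/21 = 2908 mol.
Fuel reacted = 0.823 × 137 → ξ = 112.8 mol.
Outlet (n = n₀ + ν ξ):
  C₂H₆: 137 − 1(112.8) = 24.25
  O₂: 773 − 3.5(112.8) = 378.3
  N₂: 2908 (inert)
  CO₂: 0 + 2(112.8) = 225.5
  H₂O: 0 + 3(112.8) = 338.3
Dry total = 3536 mol; y_CO₂ (dry) = 225.5 / 3536 = 0.06378.

0.0638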